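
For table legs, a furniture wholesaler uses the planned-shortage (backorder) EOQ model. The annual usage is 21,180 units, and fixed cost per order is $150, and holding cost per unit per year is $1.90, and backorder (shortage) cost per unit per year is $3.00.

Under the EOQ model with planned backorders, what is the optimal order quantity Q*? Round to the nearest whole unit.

Basic EOQ = √(2·21,180·150/1.9) = 1,828.718
Backorder adjustment √((H+b)/b) = √((1.9+3)/3) = 1.2780
Q* = 1,828.718 × 1.2780 ≈ 2,337.14

2,337 units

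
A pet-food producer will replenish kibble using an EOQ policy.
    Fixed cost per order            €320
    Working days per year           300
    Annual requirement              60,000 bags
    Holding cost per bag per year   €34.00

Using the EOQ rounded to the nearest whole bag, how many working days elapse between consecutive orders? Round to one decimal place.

5.3 days

2DS/H = 2·60,000·320/34 = 1,129,411.76
EOQ = √1,129,411.76 ≈ 1,062.74 → Q = 1,063 bags
Days between orders = 300 / (D/Q) = 300 / 56.444 ≈ 5.315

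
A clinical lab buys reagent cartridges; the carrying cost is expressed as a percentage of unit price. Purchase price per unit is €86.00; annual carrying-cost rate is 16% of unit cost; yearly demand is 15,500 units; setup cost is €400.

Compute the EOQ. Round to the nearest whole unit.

949 units

Carrying cost H = €86 × 16% = €13.7600/unit/yr
Q* = √(2·D·S / H) = √(2·15,500·400 / 13.76) = √901,162.8 ≈ 949.30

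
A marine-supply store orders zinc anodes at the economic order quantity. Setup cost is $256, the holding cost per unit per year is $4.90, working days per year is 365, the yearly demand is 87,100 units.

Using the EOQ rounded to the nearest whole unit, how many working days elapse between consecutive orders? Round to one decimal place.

12.6 days

Q* = √(2·D·S / H) = √(2·87,100·256 / 4.9) = √9,101,061.2 ≈ 3,016.80 → Q = 3,017 units
T = Q/D × 365 days = 3,017/87,100 × 365 = 12.643 days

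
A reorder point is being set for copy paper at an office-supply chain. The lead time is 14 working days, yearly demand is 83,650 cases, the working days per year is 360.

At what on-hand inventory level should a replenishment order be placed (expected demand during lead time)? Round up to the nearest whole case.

Daily demand d = 83,650 / 360 = 232.361 cases/day
Demand during lead time = 232.361 × 14 = 3,253.06
Reorder point = 3,253.06 → round up

3,254 cases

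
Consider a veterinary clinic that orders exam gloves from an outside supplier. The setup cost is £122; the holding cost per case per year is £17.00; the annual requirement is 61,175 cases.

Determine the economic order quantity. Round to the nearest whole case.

937 cases

Q* = √(2·D·S / H) = √(2·61,175·122 / 17) = √878,041.2 ≈ 937.04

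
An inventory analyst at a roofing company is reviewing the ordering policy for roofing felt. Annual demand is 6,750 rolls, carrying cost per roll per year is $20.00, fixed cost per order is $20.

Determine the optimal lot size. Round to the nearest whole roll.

116 rolls

Q* = √(2·D·S / H) = √(2·6,750·20 / 20) = √13,500.0 ≈ 116.19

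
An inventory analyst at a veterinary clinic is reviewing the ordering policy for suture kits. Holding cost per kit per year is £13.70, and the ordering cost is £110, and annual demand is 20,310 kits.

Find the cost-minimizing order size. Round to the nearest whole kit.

571 kits

EOQ = √(2DS/H) = √(2 × 20,310 × 110 / 13.7)
    = √(326,145.99) ≈ 571.09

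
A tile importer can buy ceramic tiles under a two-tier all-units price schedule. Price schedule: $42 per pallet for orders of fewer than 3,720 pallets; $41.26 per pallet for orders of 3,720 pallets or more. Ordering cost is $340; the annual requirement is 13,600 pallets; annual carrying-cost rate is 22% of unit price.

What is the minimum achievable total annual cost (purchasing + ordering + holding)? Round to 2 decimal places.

$579,262.60

H₁ = 22%×$42 = $9.2400;  H₂ = 22%×$41.26 = $9.0772
EOQ₁ = √(2×13,600×340/9.2400) = 1,000.43  (< 3,720, feasible at tier 1)
EOQ₂ = √(2×13,600×340/9.0772) = 1,009.36  (< 3,720 → use Q = 3,720 at tier-2 price)
TC(tier 1 (EOQ₁), Q≈1,000.4) = $580,444.00
TC(tier 2, Q≈3,720.0) = $579,262.60
Minimum at tier 2: $579,262.60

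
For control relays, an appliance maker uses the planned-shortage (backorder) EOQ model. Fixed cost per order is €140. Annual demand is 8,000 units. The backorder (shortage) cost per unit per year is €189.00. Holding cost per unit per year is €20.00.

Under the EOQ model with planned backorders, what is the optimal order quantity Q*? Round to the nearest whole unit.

352 units

Q* = √(2DS/H) · √((H + b)/b)
   = √(2 × 8,000 × 140 / 20) · √((20 + 189) / 189)
   = 334.664 × 1.0516 ≈ 351.93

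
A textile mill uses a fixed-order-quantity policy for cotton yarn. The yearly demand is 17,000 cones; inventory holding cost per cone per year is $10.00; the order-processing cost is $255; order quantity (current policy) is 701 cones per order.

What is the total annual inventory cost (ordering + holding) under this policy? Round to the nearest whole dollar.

$9,689

Orders/yr = 17,000/701 = 24.251; ordering cost = 24.251 × $255 = $6,184.02
Average inventory = 701/2 = 350.5; holding cost = 350.5 × $10 = $3,505.00
Total = $6,184.02 + $3,505.00 = $9,689.02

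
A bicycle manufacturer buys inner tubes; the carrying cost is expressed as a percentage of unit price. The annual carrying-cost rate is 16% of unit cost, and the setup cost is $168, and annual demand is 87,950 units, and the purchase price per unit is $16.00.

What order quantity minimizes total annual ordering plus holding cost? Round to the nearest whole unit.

Holding cost per unit per year: H = 16% × $16 = $2.5600
2DS/H = 2·87,950·168/2.56 = 11,543,437.50
EOQ = √11,543,437.50 ≈ 3,397.56

3,398 units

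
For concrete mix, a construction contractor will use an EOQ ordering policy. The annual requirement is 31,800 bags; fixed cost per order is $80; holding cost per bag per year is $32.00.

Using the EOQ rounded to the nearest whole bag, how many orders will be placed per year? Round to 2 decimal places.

EOQ = √(2DS/H) = √(2 × 31,800 × 80 / 32)
    = √(159,000.00) ≈ 398.75 → Q = 399
N = D/Q = 31,800/399 ≈ 79.699 orders/yr

79.70 orders per year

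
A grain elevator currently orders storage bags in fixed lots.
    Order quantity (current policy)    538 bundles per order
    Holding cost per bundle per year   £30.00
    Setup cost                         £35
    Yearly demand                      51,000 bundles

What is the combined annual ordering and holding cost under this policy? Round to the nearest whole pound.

£11,388

Orders/yr = 51,000/538 = 94.796; ordering cost = 94.796 × £35 = £3,317.84
Average inventory = 538/2 = 269; holding cost = 269 × £30 = £8,070.00
Total = £3,317.84 + £8,070.00 = £11,387.84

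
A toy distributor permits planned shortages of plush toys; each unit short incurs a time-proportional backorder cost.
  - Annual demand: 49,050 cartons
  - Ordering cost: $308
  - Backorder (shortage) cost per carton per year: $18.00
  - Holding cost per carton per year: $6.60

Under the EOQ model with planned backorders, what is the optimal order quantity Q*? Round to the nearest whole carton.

Q* = √(2DS/H) · √((H + b)/b)
   = √(2 × 49,050 × 308 / 6.6) · √((6.6 + 18) / 18)
   = 2,139.626 × 1.1690 ≈ 2,501.32

2,501 cartons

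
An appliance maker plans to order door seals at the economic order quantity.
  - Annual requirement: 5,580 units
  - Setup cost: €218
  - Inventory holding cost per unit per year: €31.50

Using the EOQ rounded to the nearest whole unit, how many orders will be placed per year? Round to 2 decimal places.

Q* = √(2·D·S / H) = √(2·5,580·218 / 31.5) = √77,234.3 ≈ 277.91 → Q = 278
Orders per year = D/Q = 5,580 / 278 = 20.072

20.07 orders per year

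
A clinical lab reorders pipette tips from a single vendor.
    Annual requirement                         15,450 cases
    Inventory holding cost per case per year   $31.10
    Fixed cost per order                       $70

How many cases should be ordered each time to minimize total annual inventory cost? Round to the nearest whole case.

EOQ = √(2DS/H) = √(2 × 15,450 × 70 / 31.1)
    = √(69,549.84) ≈ 263.72

264 cases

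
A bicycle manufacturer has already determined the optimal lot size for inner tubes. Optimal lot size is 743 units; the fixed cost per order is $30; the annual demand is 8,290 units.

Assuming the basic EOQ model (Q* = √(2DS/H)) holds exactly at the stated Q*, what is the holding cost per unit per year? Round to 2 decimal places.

$0.90

From Q* = √(2DS/H) ⇒ Q*² = 2DS/H.
H = 2DS / Q² = 2 × 8,290 × 30 / 743² = 0.9010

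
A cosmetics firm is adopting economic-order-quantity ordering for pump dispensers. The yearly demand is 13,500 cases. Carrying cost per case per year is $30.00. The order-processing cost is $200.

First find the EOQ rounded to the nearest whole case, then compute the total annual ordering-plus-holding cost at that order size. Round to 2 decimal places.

Optimal lot size Q* = (2 × 13,500 × $200 / $30)^½ ≈ 424.26 → Q = 424 cases
Annual ordering cost = (D/Q)·S = (13,500/424) × 200 = $6,367.92
Annual holding cost  = (Q/2)·H = (424/2) × 30 = $6,360.00
Total = $6,367.92 + $6,360.00 = $12,727.92

$12,727.92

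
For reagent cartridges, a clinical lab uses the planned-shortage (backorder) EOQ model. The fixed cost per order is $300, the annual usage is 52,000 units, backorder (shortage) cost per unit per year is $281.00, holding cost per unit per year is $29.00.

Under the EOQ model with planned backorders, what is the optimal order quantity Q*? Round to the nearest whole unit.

Basic EOQ = √(2·52,000·300/29) = 1,037.238
Backorder adjustment √((H+b)/b) = √((29+281)/281) = 1.0503
Q* = 1,037.238 × 1.0503 ≈ 1,089.45

1,089 units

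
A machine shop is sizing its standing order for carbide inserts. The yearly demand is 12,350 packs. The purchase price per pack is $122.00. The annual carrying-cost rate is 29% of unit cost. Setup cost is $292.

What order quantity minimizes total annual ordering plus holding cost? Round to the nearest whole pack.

Holding cost per pack per year: H = 29% × $122 = $35.3800
Optimal lot size Q* = (2 × 12,350 × $292 / $35.38)^½ ≈ 451.50

452 packs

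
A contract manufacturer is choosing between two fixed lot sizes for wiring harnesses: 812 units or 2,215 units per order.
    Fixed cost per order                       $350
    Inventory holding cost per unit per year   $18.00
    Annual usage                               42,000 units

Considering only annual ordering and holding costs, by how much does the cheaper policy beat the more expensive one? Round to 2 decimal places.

$1,160.12

For each Q, cost = (D/Q)·S + (Q/2)·H.
TC(812) = (42,000/812)×350 + (812/2)×18 = $25,411.45
TC(2,215) = (42,000/2,215)×350 + (2,215/2)×18 = $26,571.57
Lots of 812 are cheaper by $1,160.12.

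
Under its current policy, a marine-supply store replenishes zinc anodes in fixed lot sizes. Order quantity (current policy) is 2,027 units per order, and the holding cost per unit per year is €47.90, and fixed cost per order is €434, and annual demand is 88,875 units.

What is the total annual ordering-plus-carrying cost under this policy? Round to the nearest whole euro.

€67,576

Orders/yr = 88,875/2,027 = 43.846; ordering cost = 43.846 × €434 = €19,028.98
Average inventory = 2,027/2 = 1013.5; holding cost = 1013.5 × €47.9 = €48,546.65
Total = €19,028.98 + €48,546.65 = €67,575.63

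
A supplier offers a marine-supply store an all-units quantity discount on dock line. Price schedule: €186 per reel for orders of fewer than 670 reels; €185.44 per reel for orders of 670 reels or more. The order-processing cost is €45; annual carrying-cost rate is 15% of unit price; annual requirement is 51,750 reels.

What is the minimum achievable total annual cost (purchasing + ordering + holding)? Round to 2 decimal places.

H₁ = 15%×€186 = €27.9000;  H₂ = 15%×€185.44 = €27.8160
EOQ₁ = √(2×51,750×45/27.9000) = 408.58  (< 670, feasible at tier 1)
EOQ₂ = √(2×51,750×45/27.8160) = 409.19  (< 670 → use Q = 670 at tier-2 price)
TC(tier 1 (EOQ₁), Q≈408.6) = €9,636,899.31
TC(tier 2, Q≈670.0) = €9,609,314.11
Minimum at tier 2: €9,609,314.11

€9,609,314.11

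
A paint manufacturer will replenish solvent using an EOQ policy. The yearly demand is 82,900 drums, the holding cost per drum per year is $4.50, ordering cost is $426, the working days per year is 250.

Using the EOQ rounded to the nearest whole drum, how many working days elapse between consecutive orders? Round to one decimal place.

11.9 days

Optimal lot size Q* = (2 × 82,900 × $426 / $4.5)^½ ≈ 3,961.78 → Q = 3,962 drums
T = Q/D × 250 days = 3,962/82,900 × 250 = 11.948 days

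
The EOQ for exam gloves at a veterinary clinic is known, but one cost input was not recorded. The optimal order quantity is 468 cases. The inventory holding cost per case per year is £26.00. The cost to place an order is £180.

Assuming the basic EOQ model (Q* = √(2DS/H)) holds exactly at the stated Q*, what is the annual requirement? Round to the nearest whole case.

Since Q* = (2DS/H)^½, squaring gives Q*²·H = 2DS.
D = Q²H / (2S) = 468² × 26 / (2 × 180) = 15,818.40

15,818 cases per year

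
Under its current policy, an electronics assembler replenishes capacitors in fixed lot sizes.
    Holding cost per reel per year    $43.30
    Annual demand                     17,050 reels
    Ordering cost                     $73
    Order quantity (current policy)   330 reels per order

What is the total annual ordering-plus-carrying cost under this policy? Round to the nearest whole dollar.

Annual ordering cost = (D/Q)·S = (17,050/330) × 73 = $3,771.67
Annual holding cost  = (Q/2)·H = (330/2) × 43.3 = $7,144.50
Total = $3,771.67 + $7,144.50 = $10,916.17

$10,916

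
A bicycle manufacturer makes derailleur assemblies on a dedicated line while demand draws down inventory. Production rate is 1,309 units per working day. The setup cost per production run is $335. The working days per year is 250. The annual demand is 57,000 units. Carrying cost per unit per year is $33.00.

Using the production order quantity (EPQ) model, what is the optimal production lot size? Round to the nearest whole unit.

1,184 units

Daily demand d = 57,000/250 = 228.000; p = 1309; 1 − d/p = 0.82582
EPQ = √(2DS / (H(1 − d/p)))
    = √(2 × 57,000 × 335 / (33 × 0.82582)) ≈ 1,183.79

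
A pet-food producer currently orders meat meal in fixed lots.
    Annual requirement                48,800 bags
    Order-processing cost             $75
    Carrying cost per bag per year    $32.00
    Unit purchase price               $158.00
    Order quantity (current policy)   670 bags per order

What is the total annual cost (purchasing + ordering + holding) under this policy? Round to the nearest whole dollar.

$7,726,583

Ordering: D/Q × S = 48,800/670 × $75 = $5,462.69
Holding:  Q/2 × H = 670/2 × $32 = $10,720.00
Purchase cost = D·C = 48,800 × 158 = $7,710,400.00
Total = $5,462.69 + $10,720.00 + $7,710,400.00 = $7,726,582.69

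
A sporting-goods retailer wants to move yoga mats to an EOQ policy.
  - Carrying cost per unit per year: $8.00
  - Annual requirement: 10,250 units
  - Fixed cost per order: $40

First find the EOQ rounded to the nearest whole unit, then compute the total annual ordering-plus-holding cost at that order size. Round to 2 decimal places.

$2,561.25

Q* = √(2·D·S / H) = √(2·10,250·40 / 8) = √102,500.0 ≈ 320.16 → Q = 320 units
Ordering: D/Q × S = 10,250/320 × $40 = $1,281.25
Holding:  Q/2 × H = 320/2 × $8 = $1,280.00
Total = $1,281.25 + $1,280.00 = $2,561.25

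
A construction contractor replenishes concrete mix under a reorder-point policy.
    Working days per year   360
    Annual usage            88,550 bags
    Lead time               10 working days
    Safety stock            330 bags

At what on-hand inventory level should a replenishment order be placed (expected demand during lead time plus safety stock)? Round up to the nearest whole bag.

2,790 bags

Daily demand d = 88,550 / 360 = 245.972 bags/day
Demand during lead time = 245.972 × 10 = 2,459.72
Reorder point = 2,459.72 + 330 = 2,789.72 → round up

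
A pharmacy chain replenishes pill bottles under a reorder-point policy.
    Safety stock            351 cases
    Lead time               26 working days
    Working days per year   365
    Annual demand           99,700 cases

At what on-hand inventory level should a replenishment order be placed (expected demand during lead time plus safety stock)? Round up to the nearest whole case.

7,453 cases

Daily demand d = 99,700 / 365 = 273.151 cases/day
Demand during lead time = 273.151 × 26 = 7,101.92
Reorder point = 7,101.92 + 351 = 7,452.92 → round up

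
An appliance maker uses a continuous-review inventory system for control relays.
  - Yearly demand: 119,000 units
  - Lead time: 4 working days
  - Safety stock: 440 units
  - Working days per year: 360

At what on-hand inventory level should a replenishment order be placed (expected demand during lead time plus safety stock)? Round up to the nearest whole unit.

1,763 units

Daily demand d = 119,000 / 360 = 330.556 units/day
Demand during lead time = 330.556 × 4 = 1,322.22
Reorder point = 1,322.22 + 440 = 1,762.22 → round up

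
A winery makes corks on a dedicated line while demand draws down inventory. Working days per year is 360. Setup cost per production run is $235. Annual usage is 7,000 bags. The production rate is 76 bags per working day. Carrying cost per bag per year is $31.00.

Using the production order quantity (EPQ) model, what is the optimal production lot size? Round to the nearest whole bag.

Daily demand d = 7,000/360 = 19.444; p = 76; 1 − d/p = 0.74415
EPQ = √(2DS / (H(1 − d/p)))
    = √(2 × 7,000 × 235 / (31 × 0.74415)) ≈ 377.65

378 bags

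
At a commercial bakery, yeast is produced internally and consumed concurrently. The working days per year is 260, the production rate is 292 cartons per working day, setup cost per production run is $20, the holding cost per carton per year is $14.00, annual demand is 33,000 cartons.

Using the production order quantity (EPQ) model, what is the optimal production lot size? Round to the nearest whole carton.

408 cartons

Daily demand d = 33,000/260 = 126.923; p = 292; 1 − d/p = 0.56533
EPQ = √(2DS / (H(1 − d/p)))
    = √(2 × 33,000 × 20 / (14 × 0.56533)) ≈ 408.39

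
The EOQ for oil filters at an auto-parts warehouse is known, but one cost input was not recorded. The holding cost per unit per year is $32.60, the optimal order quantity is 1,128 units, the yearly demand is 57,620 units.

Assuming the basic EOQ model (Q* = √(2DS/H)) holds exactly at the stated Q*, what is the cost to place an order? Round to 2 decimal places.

EOQ relation: Q² = 2DS/H, so rearrange for the unknown.
S = Q²H / (2D) = 1,128² × 32.6 / (2 × 57,620) = 359.9420

$359.94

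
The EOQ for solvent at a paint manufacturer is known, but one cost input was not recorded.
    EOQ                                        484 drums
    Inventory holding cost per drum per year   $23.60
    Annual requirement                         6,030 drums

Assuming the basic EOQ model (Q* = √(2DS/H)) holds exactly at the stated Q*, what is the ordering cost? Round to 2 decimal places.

$458.41

Since Q* = (2DS/H)^½, squaring gives Q*²·H = 2DS.
S = Q²H / (2D) = 484² × 23.6 / (2 × 6,030) = 458.4114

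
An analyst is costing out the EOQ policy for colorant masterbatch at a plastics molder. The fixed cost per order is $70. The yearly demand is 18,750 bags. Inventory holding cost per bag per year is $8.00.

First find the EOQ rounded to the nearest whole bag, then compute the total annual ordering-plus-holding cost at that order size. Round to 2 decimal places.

EOQ = √(2DS/H) = √(2 × 18,750 × 70 / 8)
    = √(328,125.00) ≈ 572.82 → Q = 573 bags
Annual ordering cost = (D/Q)·S = (18,750/573) × 70 = $2,290.58
Annual holding cost  = (Q/2)·H = (573/2) × 8 = $2,292.00
Total = $2,290.58 + $2,292.00 = $4,582.58

$4,582.58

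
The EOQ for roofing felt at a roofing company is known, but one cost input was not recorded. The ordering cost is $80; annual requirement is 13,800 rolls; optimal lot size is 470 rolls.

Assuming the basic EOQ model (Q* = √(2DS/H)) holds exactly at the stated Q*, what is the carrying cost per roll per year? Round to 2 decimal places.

$10.00

EOQ relation: Q² = 2DS/H, so rearrange for the unknown.
H = 2DS / Q² = 2 × 13,800 × 80 / 470² = 9.9955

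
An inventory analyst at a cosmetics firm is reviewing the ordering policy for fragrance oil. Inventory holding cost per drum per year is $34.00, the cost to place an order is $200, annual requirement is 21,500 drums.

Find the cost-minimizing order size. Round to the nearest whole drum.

503 drums

EOQ = √(2DS/H) = √(2 × 21,500 × 200 / 34)
    = √(252,941.18) ≈ 502.93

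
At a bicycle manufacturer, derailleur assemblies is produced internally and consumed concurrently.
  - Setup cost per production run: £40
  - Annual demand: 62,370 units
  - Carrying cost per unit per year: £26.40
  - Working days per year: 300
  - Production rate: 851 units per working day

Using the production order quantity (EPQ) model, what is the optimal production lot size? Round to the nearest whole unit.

500 units

d = 62,370/300 = 207.9000 units/day;  effective holding cost H(1 − d/p) = 26.4·(1 − 207.9000/851) = 19.95046
Q* = √(2DS / H_eff) = √(2·62,370·40 / 19.95046) ≈ 500.10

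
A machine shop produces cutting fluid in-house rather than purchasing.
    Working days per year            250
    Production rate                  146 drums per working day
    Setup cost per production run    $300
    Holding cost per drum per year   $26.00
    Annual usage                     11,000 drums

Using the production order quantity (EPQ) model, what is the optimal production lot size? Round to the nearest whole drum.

Daily demand d = 11,000/250 = 44.000; p = 146; 1 − d/p = 0.69863
EPQ = √(2DS / (H(1 − d/p)))
    = √(2 × 11,000 × 300 / (26 × 0.69863)) ≈ 602.78

603 drums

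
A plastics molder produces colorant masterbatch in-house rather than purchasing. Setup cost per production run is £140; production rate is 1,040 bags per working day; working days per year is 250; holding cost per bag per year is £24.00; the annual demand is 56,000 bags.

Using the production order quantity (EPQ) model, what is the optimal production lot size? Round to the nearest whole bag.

d = 56,000/250 = 224.0000 bags/day;  effective holding cost H(1 − d/p) = 24·(1 − 224.0000/1040) = 18.83077
Q* = √(2DS / H_eff) = √(2·56,000·140 / 18.83077) ≈ 912.51

913 bags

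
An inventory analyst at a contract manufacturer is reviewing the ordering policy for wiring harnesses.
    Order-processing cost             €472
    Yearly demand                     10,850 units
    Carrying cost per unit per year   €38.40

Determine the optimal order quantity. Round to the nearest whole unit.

516 units

Optimal lot size Q* = (2 × 10,850 × €472 / €38.4)^½ ≈ 516.46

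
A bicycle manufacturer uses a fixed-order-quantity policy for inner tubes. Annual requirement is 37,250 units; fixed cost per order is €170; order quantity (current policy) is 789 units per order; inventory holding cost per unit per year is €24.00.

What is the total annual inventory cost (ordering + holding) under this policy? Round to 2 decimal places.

Ordering: D/Q × S = 37,250/789 × €170 = €8,025.98
Holding:  Q/2 × H = 789/2 × €24 = €9,468.00
Total = €8,025.98 + €9,468.00 = €17,493.98

€17,493.98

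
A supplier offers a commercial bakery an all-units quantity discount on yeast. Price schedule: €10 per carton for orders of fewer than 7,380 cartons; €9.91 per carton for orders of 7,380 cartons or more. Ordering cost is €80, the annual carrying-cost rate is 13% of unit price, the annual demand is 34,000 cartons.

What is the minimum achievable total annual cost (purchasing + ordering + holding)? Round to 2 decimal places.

€342,062.39

H₁ = 13%×€10 = €1.3000;  H₂ = 13%×€9.91 = €1.2883
EOQ₁ = √(2×34,000×80/1.3000) = 2,045.63  (< 7,380, feasible at tier 1)
EOQ₂ = √(2×34,000×80/1.2883) = 2,054.90  (< 7,380 → use Q = 7,380 at tier-2 price)
TC(tier 1 (EOQ₁), Q≈2,045.6) = €342,659.32
TC(tier 2, Q≈7,380.0) = €342,062.39
Minimum at tier 2: €342,062.39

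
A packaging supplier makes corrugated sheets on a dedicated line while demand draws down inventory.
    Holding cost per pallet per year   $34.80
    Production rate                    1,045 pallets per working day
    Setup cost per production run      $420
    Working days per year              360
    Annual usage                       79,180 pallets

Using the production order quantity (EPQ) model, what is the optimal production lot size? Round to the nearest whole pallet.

Daily demand d = 79,180/360 = 219.944; p = 1045; 1 − d/p = 0.78953
EPQ = √(2DS / (H(1 − d/p)))
    = √(2 × 79,180 × 420 / (34.8 × 0.78953)) ≈ 1,555.87

1,556 pallets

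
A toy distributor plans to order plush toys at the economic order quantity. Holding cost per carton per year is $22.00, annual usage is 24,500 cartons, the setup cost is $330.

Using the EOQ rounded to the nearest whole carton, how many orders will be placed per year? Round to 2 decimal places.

EOQ = √(2DS/H) = √(2 × 24,500 × 330 / 22)
    = √(735,000.00) ≈ 857.32 → Q = 857
N = D/Q = 24,500/857 ≈ 28.588 orders/yr

28.59 orders per year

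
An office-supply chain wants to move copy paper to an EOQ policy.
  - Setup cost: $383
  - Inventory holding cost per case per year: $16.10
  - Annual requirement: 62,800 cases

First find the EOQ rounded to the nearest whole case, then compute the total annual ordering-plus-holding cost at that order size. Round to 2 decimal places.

EOQ = √(2DS/H) = √(2 × 62,800 × 383 / 16.1)
    = √(2,987,875.78) ≈ 1,728.55 → Q = 1,729 cases
Annual ordering cost = (D/Q)·S = (62,800/1,729) × 383 = $13,911.16
Annual holding cost  = (Q/2)·H = (1,729/2) × 16.1 = $13,918.45
Total = $13,911.16 + $13,918.45 = $27,829.61

$27,829.61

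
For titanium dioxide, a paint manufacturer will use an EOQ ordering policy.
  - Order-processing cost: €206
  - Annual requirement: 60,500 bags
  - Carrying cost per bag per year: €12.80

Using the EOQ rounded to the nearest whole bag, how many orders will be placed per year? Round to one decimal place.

43.4 orders per year

Optimal lot size Q* = (2 × 60,500 × €206 / €12.8)^½ ≈ 1,395.47 → Q = 1,395
N = D/Q = 60,500/1,395 ≈ 43.369 orders/yr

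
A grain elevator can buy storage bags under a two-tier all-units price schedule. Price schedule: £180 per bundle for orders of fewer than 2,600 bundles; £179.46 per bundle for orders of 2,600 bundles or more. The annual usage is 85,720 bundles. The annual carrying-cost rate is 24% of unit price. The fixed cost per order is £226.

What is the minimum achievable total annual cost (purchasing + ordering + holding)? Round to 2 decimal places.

£15,446,753.77

H₁ = 24%×£180 = £43.2000;  H₂ = 24%×£179.46 = £43.0704
EOQ₁ = √(2×85,720×226/43.2000) = 947.04  (< 2,600, feasible at tier 1)
EOQ₂ = √(2×85,720×226/43.0704) = 948.46  (< 2,600 → use Q = 2,600 at tier-2 price)
TC(tier 1 (EOQ₁), Q≈947.0) = £15,470,512.14
TC(tier 2, Q≈2,600.0) = £15,446,753.77
Minimum at tier 2: £15,446,753.77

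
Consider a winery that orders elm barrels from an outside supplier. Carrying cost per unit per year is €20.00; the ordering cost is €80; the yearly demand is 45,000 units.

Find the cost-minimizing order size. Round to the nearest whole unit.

600 units

Q* = √(2·D·S / H) = √(2·45,000·80 / 20) = √360,000.0 ≈ 600.00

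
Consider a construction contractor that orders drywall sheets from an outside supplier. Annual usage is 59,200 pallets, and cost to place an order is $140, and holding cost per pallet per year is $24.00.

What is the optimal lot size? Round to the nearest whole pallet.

EOQ = √(2DS/H) = √(2 × 59,200 × 140 / 24)
    = √(690,666.67) ≈ 831.06

831 pallets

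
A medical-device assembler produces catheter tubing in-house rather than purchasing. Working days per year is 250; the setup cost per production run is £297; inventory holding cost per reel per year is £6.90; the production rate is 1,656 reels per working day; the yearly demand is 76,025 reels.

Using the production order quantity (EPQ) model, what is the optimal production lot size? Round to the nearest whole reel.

d = 76,025/250 = 304.1000 reels/day;  effective holding cost H(1 − d/p) = 6.9·(1 − 304.1000/1656) = 5.63292
Q* = √(2DS / H_eff) = √(2·76,025·297 / 5.63292) ≈ 2,831.42

2,831 reels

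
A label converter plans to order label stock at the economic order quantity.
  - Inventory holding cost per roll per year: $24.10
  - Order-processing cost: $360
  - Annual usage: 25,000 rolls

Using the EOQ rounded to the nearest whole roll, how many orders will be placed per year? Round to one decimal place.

Optimal lot size Q* = (2 × 25,000 × $360 / $24.1)^½ ≈ 864.23 → Q = 864
N = D/Q = 25,000/864 ≈ 28.935 orders/yr

28.9 orders per year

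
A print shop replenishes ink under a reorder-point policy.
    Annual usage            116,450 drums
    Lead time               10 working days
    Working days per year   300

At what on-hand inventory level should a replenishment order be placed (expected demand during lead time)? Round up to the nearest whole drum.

Daily demand d = 116,450 / 300 = 388.167 drums/day
Demand during lead time = 388.167 × 10 = 3,881.67
Reorder point = 3,881.67 → round up

3,882 drums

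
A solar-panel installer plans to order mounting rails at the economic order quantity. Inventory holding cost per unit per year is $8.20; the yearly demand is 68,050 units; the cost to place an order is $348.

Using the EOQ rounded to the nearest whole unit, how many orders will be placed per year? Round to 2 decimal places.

Q* = √(2·D·S / H) = √(2·68,050·348 / 8.2) = √5,775,951.2 ≈ 2,403.32 → Q = 2,403
Orders per year = D/Q = 68,050 / 2,403 = 28.319

28.32 orders per year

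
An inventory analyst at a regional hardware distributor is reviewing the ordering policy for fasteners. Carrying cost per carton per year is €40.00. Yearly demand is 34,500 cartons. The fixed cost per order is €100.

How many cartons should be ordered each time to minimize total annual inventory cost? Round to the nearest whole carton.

415 cartons

Optimal lot size Q* = (2 × 34,500 × €100 / €40)^½ ≈ 415.33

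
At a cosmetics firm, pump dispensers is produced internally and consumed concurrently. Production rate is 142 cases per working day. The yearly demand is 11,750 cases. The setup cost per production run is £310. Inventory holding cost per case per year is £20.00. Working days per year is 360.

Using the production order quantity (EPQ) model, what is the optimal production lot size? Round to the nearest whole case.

688 cases

d = 11,750/360 = 32.6389 cases/day;  effective holding cost H(1 − d/p) = 20·(1 − 32.6389/142) = 15.40297
Q* = √(2DS / H_eff) = √(2·11,750·310 / 15.40297) ≈ 687.72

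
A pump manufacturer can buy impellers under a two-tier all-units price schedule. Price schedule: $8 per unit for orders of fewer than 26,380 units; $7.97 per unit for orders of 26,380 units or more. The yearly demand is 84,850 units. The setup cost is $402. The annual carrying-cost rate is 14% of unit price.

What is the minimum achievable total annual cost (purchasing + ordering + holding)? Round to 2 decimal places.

$687,541.04

H₁ = 14%×$8 = $1.1200;  H₂ = 14%×$7.97 = $1.1158
EOQ₁ = √(2×84,850×402/1.1200) = 7,804.50  (< 26,380, feasible at tier 1)
EOQ₂ = √(2×84,850×402/1.1158) = 7,819.17  (< 26,380 → use Q = 26,380 at tier-2 price)
TC(tier 1 (EOQ₁), Q≈7,804.5) = $687,541.04
TC(tier 2, Q≈26,380.0) = $692,264.92
Minimum at tier 1 (EOQ₁): $687,541.04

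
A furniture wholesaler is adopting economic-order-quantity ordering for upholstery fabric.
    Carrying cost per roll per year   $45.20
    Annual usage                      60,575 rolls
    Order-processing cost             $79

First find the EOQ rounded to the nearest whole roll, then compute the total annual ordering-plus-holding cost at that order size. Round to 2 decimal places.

Optimal lot size Q* = (2 × 60,575 × $79 / $45.2)^½ ≈ 460.16 → Q = 460 rolls
Orders/yr = 60,575/460 = 131.685; ordering cost = 131.685 × $79 = $10,403.10
Average inventory = 460/2 = 230; holding cost = 230 × $45.2 = $10,396.00
Total = $10,403.10 + $10,396.00 = $20,799.10

$20,799.10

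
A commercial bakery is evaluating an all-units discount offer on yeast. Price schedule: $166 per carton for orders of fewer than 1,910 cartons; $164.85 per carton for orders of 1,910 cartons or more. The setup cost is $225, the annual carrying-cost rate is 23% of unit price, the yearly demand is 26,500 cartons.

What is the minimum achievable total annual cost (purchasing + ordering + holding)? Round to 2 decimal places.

H₁ = 23%×$166 = $38.1800;  H₂ = 23%×$164.85 = $37.9155
EOQ₁ = √(2×26,500×225/38.1800) = 558.87  (< 1,910, feasible at tier 1)
EOQ₂ = √(2×26,500×225/37.9155) = 560.82  (< 1,910 → use Q = 1,910 at tier-2 price)
TC(tier 1 (EOQ₁), Q≈558.9) = $4,420,337.68
TC(tier 2, Q≈1,910.0) = $4,407,856.03
Minimum at tier 2: $4,407,856.03

$4,407,856.03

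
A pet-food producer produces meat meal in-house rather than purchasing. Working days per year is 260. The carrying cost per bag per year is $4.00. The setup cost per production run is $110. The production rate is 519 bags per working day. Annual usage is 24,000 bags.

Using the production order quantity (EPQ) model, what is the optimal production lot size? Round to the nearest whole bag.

Daily demand d = 24,000/260 = 92.308; p = 519; 1 − d/p = 0.82214
EPQ = √(2DS / (H(1 − d/p)))
    = √(2 × 24,000 × 110 / (4 × 0.82214)) ≈ 1,267.11

1,267 bags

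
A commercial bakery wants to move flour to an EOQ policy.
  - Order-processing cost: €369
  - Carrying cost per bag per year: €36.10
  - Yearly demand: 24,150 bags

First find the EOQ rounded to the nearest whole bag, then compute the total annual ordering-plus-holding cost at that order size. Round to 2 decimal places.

€25,365.32

Q* = √(2·D·S / H) = √(2·24,150·369 / 36.1) = √493,703.6 ≈ 702.64 → Q = 703 bags
Annual ordering cost = (D/Q)·S = (24,150/703) × 369 = €12,676.17
Annual holding cost  = (Q/2)·H = (703/2) × 36.1 = €12,689.15
Total = €12,676.17 + €12,689.15 = €25,365.32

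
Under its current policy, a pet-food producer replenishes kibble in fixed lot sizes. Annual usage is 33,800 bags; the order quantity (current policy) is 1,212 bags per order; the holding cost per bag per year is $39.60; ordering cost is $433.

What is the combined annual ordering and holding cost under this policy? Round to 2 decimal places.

Annual ordering cost = (D/Q)·S = (33,800/1,212) × 433 = $12,075.41
Annual holding cost  = (Q/2)·H = (1,212/2) × 39.6 = $23,997.60
Total = $12,075.41 + $23,997.60 = $36,073.01

$36,073.01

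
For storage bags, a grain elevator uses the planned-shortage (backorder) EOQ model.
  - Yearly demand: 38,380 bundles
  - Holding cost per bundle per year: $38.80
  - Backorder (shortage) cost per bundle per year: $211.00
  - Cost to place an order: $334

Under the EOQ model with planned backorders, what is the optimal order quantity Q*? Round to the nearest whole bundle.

884 bundles

Basic EOQ = √(2·38,380·334/38.8) = 812.877
Backorder adjustment √((H+b)/b) = √((38.8+211)/211) = 1.0881
Q* = 812.877 × 1.0881 ≈ 884.46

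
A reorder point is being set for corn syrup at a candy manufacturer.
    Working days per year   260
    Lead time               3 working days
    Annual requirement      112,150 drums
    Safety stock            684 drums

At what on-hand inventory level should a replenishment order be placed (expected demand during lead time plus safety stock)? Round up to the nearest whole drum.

1,979 drums

Daily demand d = 112,150 / 260 = 431.346 drums/day
Demand during lead time = 431.346 × 3 = 1,294.04
Reorder point = 1,294.04 + 684 = 1,978.04 → round up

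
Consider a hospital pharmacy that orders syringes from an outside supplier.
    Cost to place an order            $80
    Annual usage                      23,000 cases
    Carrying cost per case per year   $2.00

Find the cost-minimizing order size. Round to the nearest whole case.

2DS/H = 2·23,000·80/2 = 1,840,000.00
EOQ = √1,840,000.00 ≈ 1,356.47

1,356 cases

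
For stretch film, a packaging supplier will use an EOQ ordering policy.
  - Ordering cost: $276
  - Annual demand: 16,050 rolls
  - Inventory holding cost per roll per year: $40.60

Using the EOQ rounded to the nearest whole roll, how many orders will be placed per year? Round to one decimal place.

EOQ = √(2DS/H) = √(2 × 16,050 × 276 / 40.6)
    = √(218,216.75) ≈ 467.14 → Q = 467
Orders per year = D/Q = 16,050 / 467 = 34.368

34.4 orders per year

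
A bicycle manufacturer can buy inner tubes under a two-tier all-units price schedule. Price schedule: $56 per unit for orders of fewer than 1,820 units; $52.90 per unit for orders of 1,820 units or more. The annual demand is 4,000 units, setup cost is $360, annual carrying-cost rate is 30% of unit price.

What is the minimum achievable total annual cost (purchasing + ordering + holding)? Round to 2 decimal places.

$226,832.91

H₁ = 30%×$56 = $16.8000;  H₂ = 30%×$52.90 = $15.8700
EOQ₁ = √(2×4,000×360/16.8000) = 414.04  (< 1,820, feasible at tier 1)
EOQ₂ = √(2×4,000×360/15.8700) = 426.00  (< 1,820 → use Q = 1,820 at tier-2 price)
TC(tier 1 (EOQ₁), Q≈414.0) = $230,955.86
TC(tier 2, Q≈1,820.0) = $226,832.91
Minimum at tier 2: $226,832.91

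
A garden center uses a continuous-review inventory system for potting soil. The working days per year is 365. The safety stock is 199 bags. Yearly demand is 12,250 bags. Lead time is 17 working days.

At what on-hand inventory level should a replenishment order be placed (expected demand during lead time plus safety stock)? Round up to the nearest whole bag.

Daily demand d = 12,250 / 365 = 33.562 bags/day
Demand during lead time = 33.562 × 17 = 570.55
Reorder point = 570.55 + 199 = 769.55 → round up

770 bags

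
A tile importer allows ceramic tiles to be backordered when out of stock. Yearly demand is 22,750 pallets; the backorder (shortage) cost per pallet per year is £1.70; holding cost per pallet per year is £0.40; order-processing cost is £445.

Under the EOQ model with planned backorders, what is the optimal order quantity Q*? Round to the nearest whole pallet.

7,908 pallets

Basic EOQ = √(2·22,750·445/0.4) = 7,114.686
Backorder adjustment √((H+b)/b) = √((0.4+1.7)/1.7) = 1.1114
Q* = 7,114.686 × 1.1114 ≈ 7,907.53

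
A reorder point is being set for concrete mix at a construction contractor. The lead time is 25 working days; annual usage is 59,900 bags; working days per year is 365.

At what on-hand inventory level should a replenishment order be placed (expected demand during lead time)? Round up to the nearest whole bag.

Daily demand d = 59,900 / 365 = 164.110 bags/day
Demand during lead time = 164.110 × 25 = 4,102.74
Reorder point = 4,102.74 → round up

4,103 bags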